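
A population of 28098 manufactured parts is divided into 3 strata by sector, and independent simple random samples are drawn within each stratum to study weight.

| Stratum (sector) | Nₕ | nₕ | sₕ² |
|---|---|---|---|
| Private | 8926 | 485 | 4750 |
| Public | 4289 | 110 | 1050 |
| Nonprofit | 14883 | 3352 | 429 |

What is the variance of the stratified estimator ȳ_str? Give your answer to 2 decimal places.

Var(ȳ_str) = Σₕ Wₕ²(1 − fₕ)sₕ²/nₕ with Wₕ = Nₕ/N, N = 28098.
Private: Wₕ = 0.31767386; term = 0.31767386²·(1 − 0.05433565)·4750/485 = 0.93465608.
Public: Wₕ = 0.15264432; term = 0.15264432²·(1 − 0.02564700)·1050/110 = 0.21670764.
Nonprofit: Wₕ = 0.52968183; term = 0.52968183²·(1 − 0.22522341)·429/3352 = 0.027820179.
Sum = 1.1791839.

1.18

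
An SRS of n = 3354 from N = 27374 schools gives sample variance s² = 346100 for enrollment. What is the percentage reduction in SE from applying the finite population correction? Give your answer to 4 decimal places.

f = n/N = 3354/27374 = 0.12252502.
SE_no-fpc = √(s²/n) = 10.158259; SE_fpc = √((1−f)s²/n) = 9.5156101.
Ratio = √(1−f) = 0.93673634. Reduction = 100·(1 − 0.93673634) = 6.3264%.

6.3264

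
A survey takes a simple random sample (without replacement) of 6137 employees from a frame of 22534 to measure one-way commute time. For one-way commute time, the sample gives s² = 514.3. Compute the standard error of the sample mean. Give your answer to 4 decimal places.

0.2469

Under SRS without replacement, Var(ȳ) = (1 − f)·s²/n with f = n/N = 6137/22534 = 0.27234401.
Var(ȳ) = (1 − 0.27234401)·514.3/6137 = 0.72765599·0.083803161 = 0.060979872.
SE(ȳ) = √(0.060979872) = 0.2469.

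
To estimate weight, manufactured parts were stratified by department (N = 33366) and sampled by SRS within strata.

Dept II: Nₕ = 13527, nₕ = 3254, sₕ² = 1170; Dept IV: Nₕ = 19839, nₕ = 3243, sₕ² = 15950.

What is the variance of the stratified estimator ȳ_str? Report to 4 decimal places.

Var(ȳ_str) = Σₕ Wₕ²(1 − fₕ)sₕ²/nₕ with Wₕ = Nₕ/N, N = 33366.
Dept II: Wₕ = 0.40541270; term = 0.40541270²·(1 − 0.24055593)·1170/3254 = 0.044880615.
Dept IV: Wₕ = 0.59458730; term = 0.59458730²·(1 − 0.16346590)·15950/3243 = 1.45455.
Sum = 1.4994306.

1.4994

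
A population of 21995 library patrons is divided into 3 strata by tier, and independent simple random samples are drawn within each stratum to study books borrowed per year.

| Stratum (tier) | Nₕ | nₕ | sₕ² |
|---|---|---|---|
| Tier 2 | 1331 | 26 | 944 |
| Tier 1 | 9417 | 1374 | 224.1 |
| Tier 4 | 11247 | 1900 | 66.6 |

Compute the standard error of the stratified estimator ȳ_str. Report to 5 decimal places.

Var(ȳ_str) = Σₕ Wₕ²(1 − fₕ)sₕ²/nₕ with Wₕ = Nₕ/N, N = 21995.
Tier 2: Wₕ = 0.06051375; term = 0.06051375²·(1 − 0.01953418)·944/26 = 0.13035848.
Tier 1: Wₕ = 0.42814276; term = 0.42814276²·(1 − 0.14590634)·224.1/1374 = 0.025535116.
Tier 4: Wₕ = 0.51134349; term = 0.51134349²·(1 − 0.16893394)·66.6/1900 = 0.0076169593.
Sum = 0.16351056.
SE = √(0.16351056) = 0.40436.

0.40436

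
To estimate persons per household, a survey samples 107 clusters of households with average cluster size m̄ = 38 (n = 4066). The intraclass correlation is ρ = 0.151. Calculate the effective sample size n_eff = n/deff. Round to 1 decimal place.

deff = 1 + (38 − 1)·0.151 = 1 + 5.587 = 6.587.
n_eff = 4066 / 6.587 = 617.3.

617.3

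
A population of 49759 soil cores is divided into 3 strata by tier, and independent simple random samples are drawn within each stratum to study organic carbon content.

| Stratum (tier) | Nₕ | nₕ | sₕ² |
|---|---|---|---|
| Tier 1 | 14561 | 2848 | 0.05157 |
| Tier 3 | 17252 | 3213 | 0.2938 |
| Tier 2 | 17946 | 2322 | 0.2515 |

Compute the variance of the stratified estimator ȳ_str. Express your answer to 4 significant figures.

2.246 × 10^-5

Var(ȳ_str) = Σₕ Wₕ²(1 − fₕ)sₕ²/nₕ with Wₕ = Nₕ/N, N = 49759.
Tier 1: Wₕ = 0.29263048; term = 0.29263048²·(1 − 0.19559096)·0.05157/2848 = 1.2473066 × 10^-6.
Tier 3: Wₕ = 0.34671115; term = 0.34671115²·(1 − 0.18623928)·0.2938/3213 = 8.944857 × 10^-6.
Tier 2: Wₕ = 0.36065837; term = 0.36065837²·(1 − 0.12938816)·0.2515/2322 = 1.2265701 × 10^-5.
Sum = 2.2457865 × 10^-5.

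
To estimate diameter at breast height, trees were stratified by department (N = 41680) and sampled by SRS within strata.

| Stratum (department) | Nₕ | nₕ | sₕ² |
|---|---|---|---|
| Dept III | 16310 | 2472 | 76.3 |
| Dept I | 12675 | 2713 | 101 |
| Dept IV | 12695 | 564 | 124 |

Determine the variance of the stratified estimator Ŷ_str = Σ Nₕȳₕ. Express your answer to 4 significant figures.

4.553 × 10^7

Var(Ŷ_str) = Σₕ Nₕ²(1 − fₕ)sₕ²/nₕ.
Dept III: 16310²·(1 − 2472/16310)·76.3/2472 = 6.966319 × 10^6.
Dept I: 12675²·(1 − 2713/12675)·101/2713 = 4.7007384 × 10^6.
Dept IV: 12695²·(1 − 564/12695)·124/564 = 3.3858825 × 10^7.
Sum = 4.5525882 × 10^7.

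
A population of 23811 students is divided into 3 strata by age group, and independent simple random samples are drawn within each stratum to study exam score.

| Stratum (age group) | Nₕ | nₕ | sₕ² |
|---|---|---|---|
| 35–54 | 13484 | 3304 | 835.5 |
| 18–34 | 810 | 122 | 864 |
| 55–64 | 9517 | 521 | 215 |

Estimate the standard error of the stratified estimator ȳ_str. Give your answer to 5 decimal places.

Var(ȳ_str) = Σₕ Wₕ²(1 − fₕ)sₕ²/nₕ with Wₕ = Nₕ/N, N = 23811.
35–54: Wₕ = 0.56629289; term = 0.56629289²·(1 − 0.24503115)·835.5/3304 = 0.061223431.
18–34: Wₕ = 0.03401789; term = 0.03401789²·(1 − 0.15061728)·864/122 = 0.0069610075.
55–64: Wₕ = 0.39968922; term = 0.39968922²·(1 − 0.05474414)·215/521 = 0.062315342.
Sum = 0.13049978.
SE = √(0.13049978) = 0.36125.

0.36125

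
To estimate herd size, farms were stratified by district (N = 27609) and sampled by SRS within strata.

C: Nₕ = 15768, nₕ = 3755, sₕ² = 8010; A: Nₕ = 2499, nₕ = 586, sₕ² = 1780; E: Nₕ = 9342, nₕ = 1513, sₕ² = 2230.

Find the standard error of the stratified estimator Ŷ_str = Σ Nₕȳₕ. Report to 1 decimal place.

22943.1

Var(Ŷ_str) = Σₕ Nₕ²(1 − fₕ)sₕ²/nₕ.
C: 15768²·(1 − 3755/15768)·8010/3755 = 4.0406447 × 10^8.
A: 2499²·(1 − 586/2499)·1780/586 = 1.4521237 × 10^7.
E: 9342²·(1 − 1513/9342)·2230/1513 = 1.0779834 × 10^8.
Sum = 5.2638405 × 10^8.
SE = √(5.2638405 × 10^8) = 22943.1.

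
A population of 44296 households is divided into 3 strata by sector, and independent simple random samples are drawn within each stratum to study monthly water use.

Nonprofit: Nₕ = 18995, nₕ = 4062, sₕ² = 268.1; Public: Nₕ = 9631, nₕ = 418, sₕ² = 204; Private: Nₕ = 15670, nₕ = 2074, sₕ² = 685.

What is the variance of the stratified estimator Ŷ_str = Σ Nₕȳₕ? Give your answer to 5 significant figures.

1.3239 × 10^8

Var(Ŷ_str) = Σₕ Nₕ²(1 − fₕ)sₕ²/nₕ.
Nonprofit: 18995²·(1 − 4062/18995)·268.1/4062 = 1.8721613 × 10^7.
Public: 9631²·(1 − 418/9631)·204/418 = 4.3303833 × 10^7.
Private: 15670²·(1 − 2074/15670)·685/2074 = 7.0365855 × 10^7.
Sum = 1.323913 × 10^8.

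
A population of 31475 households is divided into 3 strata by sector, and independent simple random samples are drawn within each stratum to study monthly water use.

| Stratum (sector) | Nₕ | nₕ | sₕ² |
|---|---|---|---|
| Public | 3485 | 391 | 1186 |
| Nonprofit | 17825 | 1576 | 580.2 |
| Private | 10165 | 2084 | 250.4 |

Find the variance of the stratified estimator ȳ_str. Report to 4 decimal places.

Var(ȳ_str) = Σₕ Wₕ²(1 − fₕ)sₕ²/nₕ with Wₕ = Nₕ/N, N = 31475.
Public: Wₕ = 0.11072280; term = 0.11072280²·(1 − 0.11219512)·1186/391 = 0.033014106.
Nonprofit: Wₕ = 0.56632248; term = 0.56632248²·(1 − 0.08841515)·580.2/1576 = 0.10763319.
Private: Wₕ = 0.32295473; term = 0.32295473²·(1 − 0.20501722)·250.4/2084 = 0.0099627131.
Sum = 0.15061001.

0.1506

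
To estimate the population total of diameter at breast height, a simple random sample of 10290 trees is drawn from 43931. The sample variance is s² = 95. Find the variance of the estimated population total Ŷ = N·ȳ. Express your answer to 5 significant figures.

Var(Ŷ) = N²·Var(ȳ) = N²·(1 − n/N)·s²/n.
f = 10290/43931 = 0.23423095; Var(ȳ) = 0.76576905·95/10290 = 0.0070697823.
Var(Ŷ) = 43931² · 0.0070697823 = 1.3644204 × 10^7.

1.3644 × 10^7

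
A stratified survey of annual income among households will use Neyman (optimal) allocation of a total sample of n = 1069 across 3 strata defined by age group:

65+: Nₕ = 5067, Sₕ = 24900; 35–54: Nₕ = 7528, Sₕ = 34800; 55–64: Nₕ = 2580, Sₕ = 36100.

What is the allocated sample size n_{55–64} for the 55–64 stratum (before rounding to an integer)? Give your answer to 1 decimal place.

Neyman allocation: nₕ = n·NₕSₕ / Σⱼ NⱼSⱼ.
Σ NⱼSⱼ = 5067·24900 + 7528·34800 + 2580·36100 = 4.812807 × 10^8.
n_{55–64} = 1069·2580·36100 / (4.812807 × 10^8) = 206.9.

206.9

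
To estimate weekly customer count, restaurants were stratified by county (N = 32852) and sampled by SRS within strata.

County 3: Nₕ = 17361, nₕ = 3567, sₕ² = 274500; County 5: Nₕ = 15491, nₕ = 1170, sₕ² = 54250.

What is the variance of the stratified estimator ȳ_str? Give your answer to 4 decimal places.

26.6069

Var(ȳ_str) = Σₕ Wₕ²(1 − fₕ)sₕ²/nₕ with Wₕ = Nₕ/N, N = 32852.
County 3: Wₕ = 0.52846098; term = 0.52846098²·(1 − 0.20546051)·274500/3567 = 17.075781.
County 5: Wₕ = 0.47153902; term = 0.47153902²·(1 − 0.07552773)·54250/1170 = 9.5311005.
Sum = 26.606882.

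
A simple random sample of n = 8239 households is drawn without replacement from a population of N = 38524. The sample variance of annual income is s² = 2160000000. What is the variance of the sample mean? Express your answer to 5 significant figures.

206100

Under SRS without replacement, Var(ȳ) = (1 − f)·s²/n with f = n/N = 8239/38524 = 0.21386668.
Var(ȳ) = (1 − 0.21386668)·2160000000/8239 = 0.78613332·262167.74 = 206098.79.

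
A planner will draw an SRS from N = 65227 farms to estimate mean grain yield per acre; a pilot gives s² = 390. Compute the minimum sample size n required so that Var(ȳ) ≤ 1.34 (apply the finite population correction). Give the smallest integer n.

Without fpc, n₀ = s²/D = 390/1.34 = 291.0448.
With fpc, (1 − n/N)·s²/n ≤ D requires n ≥ n₀/(1 + n₀/N) = 291.0448/(1 + 291.0448/65227) = 289.7519.
Rounding up, n = 290.

290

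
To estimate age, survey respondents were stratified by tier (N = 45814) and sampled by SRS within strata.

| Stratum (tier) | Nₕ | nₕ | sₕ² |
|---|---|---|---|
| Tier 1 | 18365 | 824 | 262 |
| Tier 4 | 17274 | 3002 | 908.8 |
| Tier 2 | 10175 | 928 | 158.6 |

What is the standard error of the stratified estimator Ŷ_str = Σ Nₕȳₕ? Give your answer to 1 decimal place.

Var(Ŷ_str) = Σₕ Nₕ²(1 − fₕ)sₕ²/nₕ.
Tier 1: 18365²·(1 − 824/18365)·262/824 = 1.0242816 × 10^8.
Tier 4: 17274²·(1 − 3002/17274)·908.8/3002 = 7.4633771 × 10^7.
Tier 2: 10175²·(1 − 928/10175)·158.6/928 = 1.6080164 × 10^7.
Sum = 1.931421 × 10^8.
SE = √(1.931421 × 10^8) = 13897.6.

13897.6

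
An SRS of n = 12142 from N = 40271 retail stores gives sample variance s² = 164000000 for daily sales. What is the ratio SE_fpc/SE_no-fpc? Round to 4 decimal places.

f = n/N = 12142/40271 = 0.30150729.
SE_no-fpc = √(s²/n) = 116.21891; SE_fpc = √((1−f)s²/n) = 97.130975.
Ratio = √(1−f) = 0.83575876.

0.8358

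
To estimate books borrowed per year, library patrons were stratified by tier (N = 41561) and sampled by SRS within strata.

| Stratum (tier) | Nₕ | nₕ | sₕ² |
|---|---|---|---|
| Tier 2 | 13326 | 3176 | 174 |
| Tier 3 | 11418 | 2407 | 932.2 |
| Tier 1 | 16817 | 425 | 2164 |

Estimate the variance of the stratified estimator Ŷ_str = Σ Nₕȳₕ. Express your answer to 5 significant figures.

Var(Ŷ_str) = Σₕ Nₕ²(1 − fₕ)sₕ²/nₕ.
Tier 2: 13326²·(1 − 3176/13326)·174/3176 = 7.4102798 × 10^6.
Tier 3: 11418²·(1 − 2407/11418)·932.2/2407 = 3.9847037 × 10^7.
Tier 1: 16817²·(1 − 425/16817)·2164/425 = 1.4036176 × 10^9.
Sum = 1.4508749 × 10^9.

1.4509 × 10^9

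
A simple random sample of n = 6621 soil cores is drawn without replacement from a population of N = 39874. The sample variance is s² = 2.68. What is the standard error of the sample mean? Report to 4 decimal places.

0.0184

Under SRS without replacement, Var(ȳ) = (1 − f)·s²/n with f = n/N = 6621/39874 = 0.16604805.
Var(ȳ) = (1 − 0.16604805)·2.68/6621 = 0.83395195·4.0477269 × 10^-4 = 3.3756098 × 10^-4.
SE(ȳ) = √(3.3756098 × 10^-4) = 0.0184.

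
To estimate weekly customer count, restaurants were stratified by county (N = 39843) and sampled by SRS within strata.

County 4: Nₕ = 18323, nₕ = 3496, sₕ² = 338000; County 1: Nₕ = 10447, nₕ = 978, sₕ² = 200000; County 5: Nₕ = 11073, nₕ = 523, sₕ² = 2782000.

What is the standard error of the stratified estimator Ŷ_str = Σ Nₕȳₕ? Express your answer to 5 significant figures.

Var(Ŷ_str) = Σₕ Nₕ²(1 − fₕ)sₕ²/nₕ.
County 4: 18323²·(1 − 3496/18323)·338000/3496 = 2.6266073 × 10^10.
County 1: 10447²·(1 − 978/10447)·200000/978 = 2.0229579 × 10^10.
County 5: 11073²·(1 − 523/11073)·2782000/523 = 6.2140279 × 10^11.
Sum = 6.6789844 × 10^11.
SE = √(6.6789844 × 10^11) = 817250.

817250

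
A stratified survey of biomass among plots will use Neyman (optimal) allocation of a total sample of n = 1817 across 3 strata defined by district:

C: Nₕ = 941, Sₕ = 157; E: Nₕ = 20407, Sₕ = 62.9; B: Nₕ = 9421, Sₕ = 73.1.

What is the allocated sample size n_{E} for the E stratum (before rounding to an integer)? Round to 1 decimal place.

Neyman allocation: nₕ = n·NₕSₕ / Σⱼ NⱼSⱼ.
Σ NⱼSⱼ = 941·157 + 20407·62.9 + 9421·73.1 = 2.1200124 × 10^6.
n_{E} = 1817·20407·62.9 / (2.1200124 × 10^6) = 1100.1.

1100.1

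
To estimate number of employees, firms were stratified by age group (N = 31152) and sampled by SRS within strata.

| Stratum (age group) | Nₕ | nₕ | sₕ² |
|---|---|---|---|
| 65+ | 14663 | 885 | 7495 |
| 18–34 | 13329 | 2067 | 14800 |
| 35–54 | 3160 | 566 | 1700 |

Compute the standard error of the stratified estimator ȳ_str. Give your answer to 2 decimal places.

1.70

Var(ȳ_str) = Σₕ Wₕ²(1 − fₕ)sₕ²/nₕ with Wₕ = Nₕ/N, N = 31152.
65+: Wₕ = 0.47069209; term = 0.47069209²·(1 − 0.06035600)·7495/885 = 1.7630536.
18–34: Wₕ = 0.42786980; term = 0.42786980²·(1 − 0.15507540)·14800/2067 = 1.1075478.
35–54: Wₕ = 0.10143811; term = 0.10143811²·(1 − 0.17911392)·1700/566 = 0.025369837.
Sum = 2.8959712.
SE = √(2.8959712) = 1.70.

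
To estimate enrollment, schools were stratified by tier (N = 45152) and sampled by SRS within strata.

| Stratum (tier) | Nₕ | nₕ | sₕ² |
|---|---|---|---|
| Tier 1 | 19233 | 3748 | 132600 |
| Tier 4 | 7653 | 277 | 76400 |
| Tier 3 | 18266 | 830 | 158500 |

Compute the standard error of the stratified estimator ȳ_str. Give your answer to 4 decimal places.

Var(ȳ_str) = Σₕ Wₕ²(1 − fₕ)sₕ²/nₕ with Wₕ = Nₕ/N, N = 45152.
Tier 1: Wₕ = 0.42596120; term = 0.42596120²·(1 − 0.19487339)·132600/3748 = 5.1683058.
Tier 4: Wₕ = 0.16949415; term = 0.16949415²·(1 − 0.03619496)·76400/277 = 7.6368142.
Tier 3: Wₕ = 0.40454465; term = 0.40454465²·(1 − 0.04543961)·158500/830 = 29.832353.
Sum = 42.637473.
SE = √(42.637473) = 6.5297.

6.5297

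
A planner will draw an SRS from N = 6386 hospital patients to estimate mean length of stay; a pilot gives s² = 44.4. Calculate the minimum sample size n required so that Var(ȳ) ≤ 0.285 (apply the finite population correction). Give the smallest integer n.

Without fpc, n₀ = s²/D = 44.4/0.285 = 155.7895.
With fpc, (1 − n/N)·s²/n ≤ D requires n ≥ n₀/(1 + n₀/N) = 155.7895/(1 + 155.7895/6386) = 152.0794.
Rounding up, n = 153.

153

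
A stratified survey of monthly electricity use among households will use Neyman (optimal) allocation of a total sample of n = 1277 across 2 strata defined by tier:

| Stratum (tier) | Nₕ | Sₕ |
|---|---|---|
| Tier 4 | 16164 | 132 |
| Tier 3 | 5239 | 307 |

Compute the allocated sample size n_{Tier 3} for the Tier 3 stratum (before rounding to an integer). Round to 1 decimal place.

Neyman allocation: nₕ = n·NₕSₕ / Σⱼ NⱼSⱼ.
Σ NⱼSⱼ = 16164·132 + 5239·307 = 3.742021 × 10^6.
n_{Tier 3} = 1277·5239·307 / (3.742021 × 10^6) = 548.9.

548.9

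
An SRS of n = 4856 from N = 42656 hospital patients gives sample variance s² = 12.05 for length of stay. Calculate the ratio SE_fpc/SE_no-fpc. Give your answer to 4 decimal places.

0.9414

f = n/N = 4856/42656 = 0.11384096.
SE_no-fpc = √(s²/n) = 0.049814317; SE_fpc = √((1−f)s²/n) = 0.046893216.
Ratio = √(1−f) = 0.94136021.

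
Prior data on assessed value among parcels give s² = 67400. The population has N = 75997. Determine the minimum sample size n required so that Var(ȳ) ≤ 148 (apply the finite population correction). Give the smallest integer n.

Without fpc, n₀ = s²/D = 67400/148 = 455.4054.
With fpc, (1 − n/N)·s²/n ≤ D requires n ≥ n₀/(1 + n₀/N) = 455.4054/(1 + 455.4054/75997) = 452.6927.
Rounding up, n = 453.

453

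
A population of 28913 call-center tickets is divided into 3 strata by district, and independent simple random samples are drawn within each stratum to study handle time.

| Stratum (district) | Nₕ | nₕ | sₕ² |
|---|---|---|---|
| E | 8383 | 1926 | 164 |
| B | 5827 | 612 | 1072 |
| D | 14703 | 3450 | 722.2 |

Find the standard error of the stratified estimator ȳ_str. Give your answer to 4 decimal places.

0.3326

Var(ȳ_str) = Σₕ Wₕ²(1 − fₕ)sₕ²/nₕ with Wₕ = Nₕ/N, N = 28913.
E: Wₕ = 0.28993878; term = 0.28993878²·(1 − 0.22975069)·164/1926 = 0.0055135524.
B: Wₕ = 0.20153564; term = 0.20153564²·(1 − 0.10502832)·1072/612 = 0.063673157.
D: Wₕ = 0.50852558; term = 0.50852558²·(1 − 0.23464599)·722.2/3450 = 0.041431089.
Sum = 0.1106178.
SE = √(0.1106178) = 0.3326.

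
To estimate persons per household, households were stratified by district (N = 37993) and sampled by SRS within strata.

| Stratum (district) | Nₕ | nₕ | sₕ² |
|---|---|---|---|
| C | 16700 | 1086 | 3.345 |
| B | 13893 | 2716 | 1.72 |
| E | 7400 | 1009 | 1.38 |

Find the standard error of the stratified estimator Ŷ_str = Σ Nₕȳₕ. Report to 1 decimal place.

982.9

Var(Ŷ_str) = Σₕ Nₕ²(1 − fₕ)sₕ²/nₕ.
C: 16700²·(1 − 1086/16700)·3.345/1086 = 803150.52.
B: 13893²·(1 − 2716/13893)·1.72/2716 = 98337.682.
E: 7400²·(1 − 1009/7400)·1.38/1009 = 64682.747.
Sum = 966170.95.
SE = √(966170.95) = 982.9.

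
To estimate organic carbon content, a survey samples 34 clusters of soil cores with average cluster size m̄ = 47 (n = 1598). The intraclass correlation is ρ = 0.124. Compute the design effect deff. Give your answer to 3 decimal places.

6.704

deff = 1 + (47 − 1)·0.124 = 1 + 5.704 = 6.704.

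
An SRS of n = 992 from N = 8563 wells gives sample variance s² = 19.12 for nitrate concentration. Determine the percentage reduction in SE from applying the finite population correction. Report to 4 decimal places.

5.9706

f = n/N = 992/8563 = 0.11584725.
SE_no-fpc = √(s²/n) = 0.13883153; SE_fpc = √((1−f)s²/n) = 0.13054245.
Ratio = √(1−f) = 0.94029397. Reduction = 100·(1 − 0.94029397) = 5.9706%.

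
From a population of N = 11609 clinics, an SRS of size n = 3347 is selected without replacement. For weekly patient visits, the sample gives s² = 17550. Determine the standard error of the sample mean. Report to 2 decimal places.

1.93

Under SRS without replacement, Var(ȳ) = (1 − f)·s²/n with f = n/N = 3347/11609 = 0.28831079.
Var(ȳ) = (1 − 0.28831079)·17550/3347 = 0.71168921·5.2435016 = 3.7317435.
SE(ȳ) = √(3.7317435) = 1.93.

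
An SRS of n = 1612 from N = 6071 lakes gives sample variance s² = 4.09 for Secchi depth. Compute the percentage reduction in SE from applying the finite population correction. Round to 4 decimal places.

f = n/N = 1612/6071 = 0.26552463.
SE_no-fpc = √(s²/n) = 0.050370833; SE_fpc = √((1−f)s²/n) = 0.043168579.
Ratio = √(1−f) = 0.85701539. Reduction = 100·(1 − 0.85701539) = 14.2985%.

14.2985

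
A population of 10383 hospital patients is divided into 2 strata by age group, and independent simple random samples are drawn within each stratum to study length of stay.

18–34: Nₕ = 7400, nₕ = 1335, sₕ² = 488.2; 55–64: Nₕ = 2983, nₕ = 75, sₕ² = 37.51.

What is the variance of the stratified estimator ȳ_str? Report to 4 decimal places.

Var(ȳ_str) = Σₕ Wₕ²(1 − fₕ)sₕ²/nₕ with Wₕ = Nₕ/N, N = 10383.
18–34: Wₕ = 0.71270346; term = 0.71270346²·(1 − 0.18040541)·488.2/1335 = 0.1522416.
55–64: Wₕ = 0.28729654; term = 0.28729654²·(1 − 0.02514247)·37.51/75 = 0.040242759.
Sum = 0.19248436.

0.1925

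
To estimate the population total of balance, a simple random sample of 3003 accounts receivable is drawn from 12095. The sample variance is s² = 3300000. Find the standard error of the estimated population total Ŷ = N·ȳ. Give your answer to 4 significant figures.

347600

Var(Ŷ) = N²·Var(ȳ) = N²·(1 − n/N)·s²/n.
f = 3003/12095 = 0.24828442; Var(ȳ) = 0.75171558·3300000/3003 = 826.06108.
Var(Ŷ) = 12095² · 826.06108 = 1.2084367 × 10^11.
SE(Ŷ) = √(1.2084367 × 10^11) = 347600.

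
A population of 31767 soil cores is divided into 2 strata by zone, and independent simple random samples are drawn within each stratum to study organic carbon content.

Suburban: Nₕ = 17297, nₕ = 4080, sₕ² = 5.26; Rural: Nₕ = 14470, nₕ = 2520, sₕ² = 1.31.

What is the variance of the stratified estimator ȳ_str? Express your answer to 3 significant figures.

3.81 × 10^-4

Var(ȳ_str) = Σₕ Wₕ²(1 − fₕ)sₕ²/nₕ with Wₕ = Nₕ/N, N = 31767.
Suburban: Wₕ = 0.54449586; term = 0.54449586²·(1 − 0.23587905)·5.26/4080 = 2.9206321 × 10^-4.
Rural: Wₕ = 0.45550414; term = 0.45550414²·(1 − 0.17415342)·1.31/2520 = 8.9074786 × 10^-5.
Sum = 3.81138 × 10^-4.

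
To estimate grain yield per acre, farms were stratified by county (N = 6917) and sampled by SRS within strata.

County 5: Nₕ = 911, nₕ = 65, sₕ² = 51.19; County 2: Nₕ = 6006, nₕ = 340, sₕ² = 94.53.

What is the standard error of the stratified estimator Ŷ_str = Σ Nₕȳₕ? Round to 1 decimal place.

3173.1

Var(Ŷ_str) = Σₕ Nₕ²(1 − fₕ)sₕ²/nₕ.
County 5: 911²·(1 − 65/911)·51.19/65 = 606960.62.
County 2: 6006²·(1 − 340/6006)·94.53/340 = 9.4613398 × 10^6.
Sum = 1.00683 × 10^7.
SE = √(1.00683 × 10^7) = 3173.1.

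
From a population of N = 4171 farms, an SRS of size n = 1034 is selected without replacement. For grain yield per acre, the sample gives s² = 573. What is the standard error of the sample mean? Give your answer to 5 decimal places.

0.64559

Under SRS without replacement, Var(ȳ) = (1 − f)·s²/n with f = n/N = 1034/4171 = 0.24790218.
Var(ȳ) = (1 − 0.24790218)·573/1034 = 0.75209782·0.55415861 = 0.41678148.
SE(ȳ) = √(0.41678148) = 0.64559.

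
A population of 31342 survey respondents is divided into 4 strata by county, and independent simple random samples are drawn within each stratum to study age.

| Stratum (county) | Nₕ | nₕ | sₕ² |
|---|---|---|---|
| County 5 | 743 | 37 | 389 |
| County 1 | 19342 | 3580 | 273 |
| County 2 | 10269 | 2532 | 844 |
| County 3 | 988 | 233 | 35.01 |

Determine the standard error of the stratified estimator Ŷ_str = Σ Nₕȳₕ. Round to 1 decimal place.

7440.4

Var(Ŷ_str) = Σₕ Nₕ²(1 − fₕ)sₕ²/nₕ.
County 5: 743²·(1 − 37/743)·389/37 = 5.5149476 × 10^6.
County 1: 19342²·(1 − 3580/19342)·273/3580 = 2.324836 × 10^7.
County 2: 10269²·(1 − 2532/10269)·844/2532 = 2.6483751 × 10^7.
County 3: 988²·(1 − 233/988)·35.01/233 = 112083.09.
Sum = 5.5359142 × 10^7.
SE = √(5.5359142 × 10^7) = 7440.4.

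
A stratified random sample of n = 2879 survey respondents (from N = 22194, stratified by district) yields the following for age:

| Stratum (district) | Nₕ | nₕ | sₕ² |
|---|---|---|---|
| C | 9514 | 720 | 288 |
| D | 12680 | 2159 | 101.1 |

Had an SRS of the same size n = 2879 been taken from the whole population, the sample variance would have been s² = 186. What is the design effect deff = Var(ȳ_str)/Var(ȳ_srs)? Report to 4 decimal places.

1.4340

Var(ȳ_str) = Σ Wₕ²(1−fₕ)sₕ²/nₕ with Wₕ = Nₕ/22194:
  C: (9514/22194)²·(1−720/9514)·288/720 = 0.067942017
  D: (12680/22194)²·(1−2159/12680)·101.1/2159 = 0.012682464
  → Var(ȳ_str) = 0.080624481.
Var(ȳ_srs) = (1 − 2879/22194)·186/2879 = 0.056225122.
deff = 0.080624481 / 0.056225122 = 1.4340.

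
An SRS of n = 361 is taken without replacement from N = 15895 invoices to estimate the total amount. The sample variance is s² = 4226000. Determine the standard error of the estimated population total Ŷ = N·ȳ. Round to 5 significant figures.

1.7001 × 10^6

Var(Ŷ) = N²·Var(ȳ) = N²·(1 − n/N)·s²/n.
f = 361/15895 = 0.02271154; Var(ȳ) = 0.97728846·4226000/361 = 11440.501.
Var(Ŷ) = 15895² · 11440.501 = 2.8904543 × 10^12.
SE(Ŷ) = √(2.8904543 × 10^12) = 1.7001 × 10^6.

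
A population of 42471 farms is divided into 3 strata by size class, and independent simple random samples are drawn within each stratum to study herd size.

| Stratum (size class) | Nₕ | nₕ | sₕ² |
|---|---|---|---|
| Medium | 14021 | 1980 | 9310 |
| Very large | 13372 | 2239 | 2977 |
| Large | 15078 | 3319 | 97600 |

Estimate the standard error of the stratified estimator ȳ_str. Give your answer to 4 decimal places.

1.8548

Var(ȳ_str) = Σₕ Wₕ²(1 − fₕ)sₕ²/nₕ with Wₕ = Nₕ/N, N = 42471.
Medium: Wₕ = 0.33013115; term = 0.33013115²·(1 − 0.14121675)·9310/1980 = 0.44008956.
Very large: Wₕ = 0.31485013; term = 0.31485013²·(1 − 0.16743943)·2977/2239 = 0.1097358.
Large: Wₕ = 0.35501872; term = 0.35501872²·(1 − 0.22012203)·97600/3319 = 2.8904917.
Sum = 3.4403171.
SE = √(3.4403171) = 1.8548.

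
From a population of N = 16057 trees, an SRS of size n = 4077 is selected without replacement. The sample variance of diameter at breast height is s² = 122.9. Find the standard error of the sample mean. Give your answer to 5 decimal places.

Under SRS without replacement, Var(ȳ) = (1 − f)·s²/n with f = n/N = 4077/16057 = 0.25390795.
Var(ȳ) = (1 − 0.25390795)·122.9/4077 = 0.74609205·0.030144714 = 0.022490732.
SE(ȳ) = √(0.022490732) = 0.14997.

0.14997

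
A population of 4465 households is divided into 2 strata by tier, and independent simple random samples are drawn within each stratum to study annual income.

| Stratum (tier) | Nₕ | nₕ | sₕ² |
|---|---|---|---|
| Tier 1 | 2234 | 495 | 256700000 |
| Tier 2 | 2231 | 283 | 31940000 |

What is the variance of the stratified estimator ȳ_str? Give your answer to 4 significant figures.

Var(ȳ_str) = Σₕ Wₕ²(1 − fₕ)sₕ²/nₕ with Wₕ = Nₕ/N, N = 4465.
Tier 1: Wₕ = 0.50033595; term = 0.50033595²·(1 − 0.22157565)·256700000/495 = 101055.63.
Tier 2: Wₕ = 0.49966405; term = 0.49966405²·(1 − 0.12684895)·31940000/283 = 24603.34.
Sum = 125658.97.

125700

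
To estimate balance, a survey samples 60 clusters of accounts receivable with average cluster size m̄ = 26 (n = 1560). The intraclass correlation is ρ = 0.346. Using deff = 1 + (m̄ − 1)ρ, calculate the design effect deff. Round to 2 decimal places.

deff = 1 + (26 − 1)·0.346 = 1 + 8.65 = 9.65.

9.65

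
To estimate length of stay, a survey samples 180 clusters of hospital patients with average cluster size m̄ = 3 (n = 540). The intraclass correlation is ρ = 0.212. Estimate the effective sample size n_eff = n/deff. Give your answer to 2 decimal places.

deff = 1 + (3 − 1)·0.212 = 1 + 0.424 = 1.424.
n_eff = 540 / 1.424 = 379.21.

379.21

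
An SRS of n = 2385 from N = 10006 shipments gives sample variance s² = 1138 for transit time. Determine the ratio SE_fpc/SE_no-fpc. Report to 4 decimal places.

f = n/N = 2385/10006 = 0.23835699.
SE_no-fpc = √(s²/n) = 0.69075962; SE_fpc = √((1−f)s²/n) = 0.60284085.
Ratio = √(1−f) = 0.87272161.

0.8727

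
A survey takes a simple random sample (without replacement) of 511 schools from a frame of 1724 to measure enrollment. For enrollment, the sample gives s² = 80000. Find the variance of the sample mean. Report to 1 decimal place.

Under SRS without replacement, Var(ȳ) = (1 − f)·s²/n with f = n/N = 511/1724 = 0.29640371.
Var(ȳ) = (1 − 0.29640371)·80000/511 = 0.70359629·156.55577 = 110.15206.

110.2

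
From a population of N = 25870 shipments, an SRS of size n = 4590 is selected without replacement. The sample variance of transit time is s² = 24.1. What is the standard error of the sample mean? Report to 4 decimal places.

0.0657

Under SRS without replacement, Var(ȳ) = (1 − f)·s²/n with f = n/N = 4590/25870 = 0.17742559.
Var(ȳ) = (1 − 0.17742559)·24.1/4590 = 0.82257441·0.0052505447 = 0.0043189637.
SE(ȳ) = √(0.0043189637) = 0.0657.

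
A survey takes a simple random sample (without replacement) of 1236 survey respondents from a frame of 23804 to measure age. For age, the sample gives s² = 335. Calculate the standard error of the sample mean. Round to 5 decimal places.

0.50691

Under SRS without replacement, Var(ȳ) = (1 − f)·s²/n with f = n/N = 1236/23804 = 0.05192405.
Var(ȳ) = (1 − 0.05192405)·335/1236 = 0.94807595·0.2710356 = 0.25696233.
SE(ȳ) = √(0.25696233) = 0.50691.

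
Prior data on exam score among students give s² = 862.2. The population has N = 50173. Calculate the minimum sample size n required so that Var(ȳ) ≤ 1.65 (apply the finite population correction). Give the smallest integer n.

518

Without fpc, n₀ = s²/D = 862.2/1.65 = 522.5455.
With fpc, (1 − n/N)·s²/n ≤ D requires n ≥ n₀/(1 + n₀/N) = 522.5455/(1 + 522.5455/50173) = 517.1594.
Rounding up, n = 518.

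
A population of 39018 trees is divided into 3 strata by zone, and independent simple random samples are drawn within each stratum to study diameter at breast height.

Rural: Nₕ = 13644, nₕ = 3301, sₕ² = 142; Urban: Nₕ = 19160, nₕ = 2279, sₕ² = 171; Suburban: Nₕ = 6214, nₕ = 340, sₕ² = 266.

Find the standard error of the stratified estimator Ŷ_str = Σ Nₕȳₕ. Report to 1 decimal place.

7674.4

Var(Ŷ_str) = Σₕ Nₕ²(1 − fₕ)sₕ²/nₕ.
Rural: 13644²·(1 − 3301/13644)·142/3301 = 6.0705921 × 10^6.
Urban: 19160²·(1 − 2279/19160)·171/2279 = 2.4268641 × 10^7.
Suburban: 6214²·(1 − 340/6214)·266/340 = 2.8556693 × 10^7.
Sum = 5.8895926 × 10^7.
SE = √(5.8895926 × 10^7) = 7674.4.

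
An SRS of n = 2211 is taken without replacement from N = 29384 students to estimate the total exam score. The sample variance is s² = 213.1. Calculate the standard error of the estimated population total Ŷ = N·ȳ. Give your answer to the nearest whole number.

Var(Ŷ) = N²·Var(ȳ) = N²·(1 − n/N)·s²/n.
f = 2211/29384 = 0.07524503; Var(ȳ) = 0.92475497·213.1/2211 = 0.089129482.
Var(Ŷ) = 29384² · 0.089129482 = 7.6956129 × 10^7.
SE(Ŷ) = √(7.6956129 × 10^7) = 8772.

8772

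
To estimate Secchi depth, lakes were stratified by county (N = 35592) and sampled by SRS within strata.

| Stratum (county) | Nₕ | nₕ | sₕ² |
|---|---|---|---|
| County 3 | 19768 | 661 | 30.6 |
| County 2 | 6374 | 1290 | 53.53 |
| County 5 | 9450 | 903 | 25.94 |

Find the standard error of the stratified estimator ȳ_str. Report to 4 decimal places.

0.1292

Var(ȳ_str) = Σₕ Wₕ²(1 − fₕ)sₕ²/nₕ with Wₕ = Nₕ/N, N = 35592.
County 3: Wₕ = 0.55540571; term = 0.55540571²·(1 − 0.03343788)·30.6/661 = 0.013802902.
County 2: Wₕ = 0.17908519; term = 0.17908519²·(1 − 0.20238469)·53.53/1290 = 0.0010615009.
County 5: Wₕ = 0.26550910; term = 0.26550910²·(1 − 0.09555556)·25.94/903 = 0.0018315676.
Sum = 0.016695971.
SE = √(0.016695971) = 0.1292.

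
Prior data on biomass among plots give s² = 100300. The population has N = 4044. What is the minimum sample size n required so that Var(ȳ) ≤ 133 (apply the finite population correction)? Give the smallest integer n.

636

Without fpc, n₀ = s²/D = 100300/133 = 754.1353.
With fpc, (1 − n/N)·s²/n ≤ D requires n ≥ n₀/(1 + n₀/N) = 754.1353/(1 + 754.1353/4044) = 635.6059.
Rounding up, n = 636.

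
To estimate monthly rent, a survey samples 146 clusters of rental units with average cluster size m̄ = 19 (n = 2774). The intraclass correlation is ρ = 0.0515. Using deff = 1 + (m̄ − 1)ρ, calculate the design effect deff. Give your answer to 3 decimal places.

1.927

deff = 1 + (19 − 1)·0.0515 = 1 + 0.927 = 1.927.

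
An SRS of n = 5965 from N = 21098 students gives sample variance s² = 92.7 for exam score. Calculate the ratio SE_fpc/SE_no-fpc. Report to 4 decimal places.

f = n/N = 5965/21098 = 0.28272822.
SE_no-fpc = √(s²/n) = 0.12466216; SE_fpc = √((1−f)s²/n) = 0.10557875.
Ratio = √(1−f) = 0.84691899.

0.8469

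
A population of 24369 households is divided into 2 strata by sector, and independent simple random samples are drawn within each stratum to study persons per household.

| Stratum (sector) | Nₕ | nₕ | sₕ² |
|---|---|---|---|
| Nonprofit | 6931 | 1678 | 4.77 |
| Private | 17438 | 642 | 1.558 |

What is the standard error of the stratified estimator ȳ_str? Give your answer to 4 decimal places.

0.0370

Var(ȳ_str) = Σₕ Wₕ²(1 − fₕ)sₕ²/nₕ with Wₕ = Nₕ/N, N = 24369.
Nonprofit: Wₕ = 0.28441873; term = 0.28441873²·(1 − 0.24210071)·4.77/1678 = 1.7428271 × 10^-4.
Private: Wₕ = 0.71558127; term = 0.71558127²·(1 − 0.03681615)·1.558/642 = 0.0011969046.
Sum = 0.0013711873.
SE = √(0.0013711873) = 0.0370.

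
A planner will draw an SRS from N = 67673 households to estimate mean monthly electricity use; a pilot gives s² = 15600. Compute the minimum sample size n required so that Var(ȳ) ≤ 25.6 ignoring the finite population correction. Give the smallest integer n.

Without fpc, n₀ = s²/D = 15600/25.6 = 609.3750.
Rounding up, n = 610.

610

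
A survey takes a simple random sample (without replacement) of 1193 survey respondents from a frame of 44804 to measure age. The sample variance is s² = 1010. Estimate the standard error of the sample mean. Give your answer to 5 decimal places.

0.90778

Under SRS without replacement, Var(ȳ) = (1 − f)·s²/n with f = n/N = 1193/44804 = 0.02662709.
Var(ȳ) = (1 − 0.02662709)·1010/1193 = 0.97337291·0.8466052 = 0.82406257.
SE(ȳ) = √(0.82406257) = 0.90778.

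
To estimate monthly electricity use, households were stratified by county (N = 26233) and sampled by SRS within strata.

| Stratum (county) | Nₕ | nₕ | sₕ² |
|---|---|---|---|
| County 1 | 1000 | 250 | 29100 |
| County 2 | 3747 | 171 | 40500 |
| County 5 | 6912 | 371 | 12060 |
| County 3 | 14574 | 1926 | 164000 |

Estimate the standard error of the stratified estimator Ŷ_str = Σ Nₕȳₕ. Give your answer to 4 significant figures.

Var(Ŷ_str) = Σₕ Nₕ²(1 − fₕ)sₕ²/nₕ.
County 1: 1000²·(1 − 250/1000)·29100/250 = 8.73 × 10^7.
County 2: 3747²·(1 − 171/3747)·40500/171 = 3.1735118 × 10^9.
County 5: 6912²·(1 − 371/6912)·12060/371 = 1.4696749 × 10^9.
County 3: 14574²·(1 − 1926/14574)·164000/1926 = 1.5695971 × 10^10.
Sum = 2.0426458 × 10^10.
SE = √(2.0426458 × 10^10) = 142900.

142900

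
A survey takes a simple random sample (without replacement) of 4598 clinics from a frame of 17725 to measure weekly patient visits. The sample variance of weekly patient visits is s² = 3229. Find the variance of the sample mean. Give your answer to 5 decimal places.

0.52009

Under SRS without replacement, Var(ȳ) = (1 − f)·s²/n with f = n/N = 4598/17725 = 0.25940762.
Var(ȳ) = (1 − 0.25940762)·3229/4598 = 0.74059238·0.70226185 = 0.52008978.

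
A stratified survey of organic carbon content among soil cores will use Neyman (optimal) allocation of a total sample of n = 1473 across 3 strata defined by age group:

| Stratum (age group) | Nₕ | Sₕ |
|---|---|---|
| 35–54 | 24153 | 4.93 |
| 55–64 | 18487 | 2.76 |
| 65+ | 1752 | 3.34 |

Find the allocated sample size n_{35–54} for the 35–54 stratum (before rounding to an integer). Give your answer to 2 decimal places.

996.85

Neyman allocation: nₕ = n·NₕSₕ / Σⱼ NⱼSⱼ.
Σ NⱼSⱼ = 24153·4.93 + 18487·2.76 + 1752·3.34 = 175950.09.
n_{35–54} = 1473·24153·4.93 / 175950.09 = 996.85.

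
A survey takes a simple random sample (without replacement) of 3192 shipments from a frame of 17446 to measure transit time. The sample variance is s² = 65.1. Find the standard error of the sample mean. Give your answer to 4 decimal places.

0.1291

Under SRS without replacement, Var(ȳ) = (1 − f)·s²/n with f = n/N = 3192/17446 = 0.18296458.
Var(ȳ) = (1 − 0.18296458)·65.1/3192 = 0.81703542·0.020394737 = 0.016663222.
SE(ȳ) = √(0.016663222) = 0.1291.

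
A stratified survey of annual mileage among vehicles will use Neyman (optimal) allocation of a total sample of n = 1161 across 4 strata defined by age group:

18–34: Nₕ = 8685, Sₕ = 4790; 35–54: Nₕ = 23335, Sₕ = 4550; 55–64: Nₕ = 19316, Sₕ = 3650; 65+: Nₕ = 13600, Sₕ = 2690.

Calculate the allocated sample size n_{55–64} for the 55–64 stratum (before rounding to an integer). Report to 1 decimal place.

Neyman allocation: nₕ = n·NₕSₕ / Σⱼ NⱼSⱼ.
Σ NⱼSⱼ = 8685·4790 + 23335·4550 + 19316·3650 + 13600·2690 = 2.548628 × 10^8.
n_{55–64} = 1161·19316·3650 / (2.548628 × 10^8) = 321.2.

321.2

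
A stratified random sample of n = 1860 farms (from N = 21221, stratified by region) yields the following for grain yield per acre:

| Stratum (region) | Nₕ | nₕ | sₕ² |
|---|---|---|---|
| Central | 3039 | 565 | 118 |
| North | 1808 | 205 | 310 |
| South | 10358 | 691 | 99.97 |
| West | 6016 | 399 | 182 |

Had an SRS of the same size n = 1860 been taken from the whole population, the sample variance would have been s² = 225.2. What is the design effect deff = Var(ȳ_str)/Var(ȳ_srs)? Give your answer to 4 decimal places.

Var(ȳ_str) = Σ Wₕ²(1−fₕ)sₕ²/nₕ with Wₕ = Nₕ/21221:
  Central: (3039/21221)²·(1−565/3039)·118/565 = 0.003486842
  North: (1808/21221)²·(1−205/1808)·310/205 = 0.0097321342
  South: (10358/21221)²·(1−691/10358)·99.97/691 = 0.032168261
  West: (6016/21221)²·(1−399/6016)·182/399 = 0.034227805
  → Var(ȳ_str) = 0.079615042.
Var(ȳ_srs) = (1 − 1860/21221)·225.2/1860 = 0.11046314.
deff = 0.079615042 / 0.11046314 = 0.7207.

0.7207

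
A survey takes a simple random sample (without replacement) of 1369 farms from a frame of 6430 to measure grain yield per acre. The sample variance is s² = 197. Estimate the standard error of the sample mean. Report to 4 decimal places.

0.3365

Under SRS without replacement, Var(ȳ) = (1 − f)·s²/n with f = n/N = 1369/6430 = 0.21290824.
Var(ȳ) = (1 − 0.21290824)·197/1369 = 0.78709176·0.14390066 = 0.11326302.
SE(ȳ) = √(0.11326302) = 0.3365.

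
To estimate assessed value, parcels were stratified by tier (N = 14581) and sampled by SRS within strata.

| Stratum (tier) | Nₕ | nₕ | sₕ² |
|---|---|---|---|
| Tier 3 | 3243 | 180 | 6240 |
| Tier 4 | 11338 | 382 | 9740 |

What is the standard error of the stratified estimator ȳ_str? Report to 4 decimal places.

4.0641

Var(ȳ_str) = Σₕ Wₕ²(1 − fₕ)sₕ²/nₕ with Wₕ = Nₕ/N, N = 14581.
Tier 3: Wₕ = 0.22241273; term = 0.22241273²·(1 − 0.05550416)·6240/180 = 1.6196882.
Tier 4: Wₕ = 0.77758727; term = 0.77758727²·(1 − 0.03369201)·9740/382 = 14.897365.
Sum = 16.517053.
SE = √(16.517053) = 4.0641.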